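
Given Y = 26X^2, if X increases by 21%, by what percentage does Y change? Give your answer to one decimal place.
46.4%

For Y = 26X^2:
If X → X(1 + 0.21)
Then Y → Y · (1 + 0.21)^2
     = Y · 1.4641

Percentage change = ((1 + 0.21)^2 − 1) × 100% ≈ 46.4%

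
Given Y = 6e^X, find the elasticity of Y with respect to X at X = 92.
Elasticity = 92

Elasticity = (dY/dX) · (X/Y)

dY/dX = 6·e^X
At X = 92: dY/dX = 6·e^92, Y = 6·e^92

Elasticity = (6·e^92) · (92 / (6·e^92)) = 92

Interpretation: for a small percentage change in X, the percentage change in Y is approximately 92.00 times as large.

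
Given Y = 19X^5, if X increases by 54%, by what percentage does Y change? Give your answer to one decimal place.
766.2%

For Y = 19X^5:
If X → X(1 + 0.54)
Then Y → Y · (1 + 0.54)^5
     ≈ Y · 8.6617

Percentage change = ((1 + 0.54)^5 − 1) × 100% ≈ 766.2%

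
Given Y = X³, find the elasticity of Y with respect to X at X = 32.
Elasticity = 3

Elasticity = (dY/dX) · (X/Y)

dY/dX = 3·X²
At X = 32: dY/dX = 3072, Y = 32768

Elasticity = 3072 · (32 / 32768) = 3

Interpretation: for a small percentage change in X, the percentage change in Y is approximately 3.00 times as large.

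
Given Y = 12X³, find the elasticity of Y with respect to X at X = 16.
Elasticity = 3

Elasticity = (dY/dX) · (X/Y)

dY/dX = 36·X²
At X = 16: dY/dX = 9216, Y = 49152

Elasticity = 9216 · (16 / 49152) = 3

Interpretation: for a small percentage change in X, the percentage change in Y is approximately 3.00 times as large.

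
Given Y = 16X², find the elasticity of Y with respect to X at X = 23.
Elasticity = 2

Elasticity = (dY/dX) · (X/Y)

dY/dX = 32·X
At X = 23: dY/dX = 736, Y = 8464

Elasticity = 736 · (23 / 8464) = 2

Interpretation: for a small percentage change in X, the percentage change in Y is approximately 2.00 times as large.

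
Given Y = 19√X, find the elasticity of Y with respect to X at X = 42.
Elasticity = 1/2

Elasticity = (dY/dX) · (X/Y)

dY/dX = 19/(2·√X)
At X = 42: dY/dX = 19·√42/84, Y = 19·√42

Elasticity = (19·√42/84) · (42 / (19·√42)) = 1/2

Interpretation: for a small percentage change in X, the percentage change in Y is approximately 0.50 times as large.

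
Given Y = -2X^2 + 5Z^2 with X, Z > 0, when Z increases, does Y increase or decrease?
Y increases

Taking the partial derivative:
∂Y/∂Z = 10Z

∂Y/∂Z = 10Z > 0 (assuming positive values)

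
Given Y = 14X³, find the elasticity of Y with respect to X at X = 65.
Elasticity = 3

Elasticity = (dY/dX) · (X/Y)

dY/dX = 42·X²
At X = 65: dY/dX = 177450, Y = 3844750

Elasticity = 177450 · (65 / 3844750) = 3

Interpretation: for a small percentage change in X, the percentage change in Y is approximately 3.00 times as large.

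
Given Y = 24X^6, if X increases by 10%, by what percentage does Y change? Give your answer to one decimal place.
77.2%

For Y = 24X^6:
If X → X(1 + 0.1)
Then Y → Y · (1 + 0.1)^6
     ≈ Y · 1.7716

Percentage change = ((1 + 0.1)^6 − 1) × 100% ≈ 77.2%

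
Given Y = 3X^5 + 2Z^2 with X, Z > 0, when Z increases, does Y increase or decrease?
Y increases

Taking the partial derivative:
∂Y/∂Z = 4Z

∂Y/∂Z = 4Z > 0 (assuming positive values)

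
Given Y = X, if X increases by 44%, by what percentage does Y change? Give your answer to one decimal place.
44.0%

For Y = X:
If X → X(1 + 0.44)
Then Y → Y · (1 + 0.44)^1
     = Y · 1.4400

Percentage change = ((1 + 0.44)^1 − 1) × 100% = 44.0%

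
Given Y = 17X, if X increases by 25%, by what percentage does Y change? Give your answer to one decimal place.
25.0%

For Y = 17X:
If X → X(1 + 0.25)
Then Y → Y · (1 + 0.25)^1
     = Y · 1.2500

Percentage change = ((1 + 0.25)^1 − 1) × 100% = 25.0%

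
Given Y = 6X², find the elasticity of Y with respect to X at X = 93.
Elasticity = 2

Elasticity = (dY/dX) · (X/Y)

dY/dX = 12·X
At X = 93: dY/dX = 1116, Y = 51894

Elasticity = 1116 · (93 / 51894) = 2

Interpretation: for a small percentage change in X, the percentage change in Y is approximately 2.00 times as large.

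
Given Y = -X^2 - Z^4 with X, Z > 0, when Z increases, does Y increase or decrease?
Y decreases

Taking the partial derivative:
∂Y/∂Z = -4Z^3

∂Y/∂Z = -4Z^3 < 0 (assuming positive values)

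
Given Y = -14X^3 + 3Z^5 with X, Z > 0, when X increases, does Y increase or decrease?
Y decreases

Taking the partial derivative:
∂Y/∂X = -42X^2

∂Y/∂X = -42X^2 < 0 (assuming positive values)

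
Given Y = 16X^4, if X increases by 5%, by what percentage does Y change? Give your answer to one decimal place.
21.6%

For Y = 16X^4:
If X → X(1 + 0.05)
Then Y → Y · (1 + 0.05)^4
     ≈ Y · 1.2155

Percentage change = ((1 + 0.05)^4 − 1) × 100% ≈ 21.6%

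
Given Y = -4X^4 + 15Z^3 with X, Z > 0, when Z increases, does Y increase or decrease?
Y increases

Taking the partial derivative:
∂Y/∂Z = 45Z^2

∂Y/∂Z = 45Z^2 > 0 (assuming positive values)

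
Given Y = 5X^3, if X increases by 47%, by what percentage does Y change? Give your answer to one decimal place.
217.7%

For Y = 5X^3:
If X → X(1 + 0.47)
Then Y → Y · (1 + 0.47)^3
     ≈ Y · 3.1765

Percentage change = ((1 + 0.47)^3 − 1) × 100% ≈ 217.7%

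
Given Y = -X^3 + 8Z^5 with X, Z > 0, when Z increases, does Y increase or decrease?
Y increases

Taking the partial derivative:
∂Y/∂Z = 40Z^4

∂Y/∂Z = 40Z^4 > 0 (assuming positive values)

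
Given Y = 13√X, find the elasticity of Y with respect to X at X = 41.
Elasticity = 1/2

Elasticity = (dY/dX) · (X/Y)

dY/dX = 13/(2·√X)
At X = 41: dY/dX = 13·√41/82, Y = 13·√41

Elasticity = (13·√41/82) · (41 / (13·√41)) = 1/2

Interpretation: for a small percentage change in X, the percentage change in Y is approximately 0.50 times as large.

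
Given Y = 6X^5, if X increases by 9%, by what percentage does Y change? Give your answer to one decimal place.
53.9%

For Y = 6X^5:
If X → X(1 + 0.09)
Then Y → Y · (1 + 0.09)^5
     ≈ Y · 1.5386

Percentage change = ((1 + 0.09)^5 − 1) × 100% ≈ 53.9%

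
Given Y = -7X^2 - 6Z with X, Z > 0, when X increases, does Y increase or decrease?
Y decreases

Taking the partial derivative:
∂Y/∂X = -14X

∂Y/∂X = -14X < 0 (assuming positive values)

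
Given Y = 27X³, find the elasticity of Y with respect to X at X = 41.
Elasticity = 3

Elasticity = (dY/dX) · (X/Y)

dY/dX = 81·X²
At X = 41: dY/dX = 136161, Y = 1860867

Elasticity = 136161 · (41 / 1860867) = 3

Interpretation: for a small percentage change in X, the percentage change in Y is approximately 3.00 times as large.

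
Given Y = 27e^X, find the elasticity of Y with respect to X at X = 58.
Elasticity = 58

Elasticity = (dY/dX) · (X/Y)

dY/dX = 27·e^X
At X = 58: dY/dX = 27·e^58, Y = 27·e^58

Elasticity = (27·e^58) · (58 / (27·e^58)) = 58

Interpretation: for a small percentage change in X, the percentage change in Y is approximately 58.00 times as large.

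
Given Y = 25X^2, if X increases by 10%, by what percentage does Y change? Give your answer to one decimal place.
21.0%

For Y = 25X^2:
If X → X(1 + 0.1)
Then Y → Y · (1 + 0.1)^2
     = Y · 1.2100

Percentage change = ((1 + 0.1)^2 − 1) × 100% = 21.0%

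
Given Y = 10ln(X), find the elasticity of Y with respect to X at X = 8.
Elasticity = 1/ln(8) ≈ 0.4809

Elasticity = (dY/dX) · (X/Y)

dY/dX = 10/X
At X = 8: dY/dX = 5/4, Y = 10·ln(8)

Elasticity = (5/4) · (8 / (10·ln(8))) = 1/ln(8) ≈ 0.4809

Interpretation: for a small percentage change in X, the percentage change in Y is approximately 0.48 times as large.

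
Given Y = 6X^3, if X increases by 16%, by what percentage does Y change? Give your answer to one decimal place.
56.1%

For Y = 6X^3:
If X → X(1 + 0.16)
Then Y → Y · (1 + 0.16)^3
     ≈ Y · 1.5609

Percentage change = ((1 + 0.16)^3 − 1) × 100% ≈ 56.1%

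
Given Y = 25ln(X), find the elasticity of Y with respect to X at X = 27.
Elasticity = 1/ln(27) ≈ 0.3034

Elasticity = (dY/dX) · (X/Y)

dY/dX = 25/X
At X = 27: dY/dX = 25/27, Y = 25·ln(27)

Elasticity = (25/27) · (27 / (25·ln(27))) = 1/ln(27) ≈ 0.3034

Interpretation: for a small percentage change in X, the percentage change in Y is approximately 0.30 times as large.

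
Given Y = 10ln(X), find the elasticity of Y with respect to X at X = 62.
Elasticity = 1/ln(62) ≈ 0.2423

Elasticity = (dY/dX) · (X/Y)

dY/dX = 10/X
At X = 62: dY/dX = 5/31, Y = 10·ln(62)

Elasticity = (5/31) · (62 / (10·ln(62))) = 1/ln(62) ≈ 0.2423

Interpretation: for a small percentage change in X, the percentage change in Y is approximately 0.24 times as large.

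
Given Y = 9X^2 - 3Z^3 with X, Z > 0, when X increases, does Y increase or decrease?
Y increases

Taking the partial derivative:
∂Y/∂X = 18X

∂Y/∂X = 18X > 0 (assuming positive values)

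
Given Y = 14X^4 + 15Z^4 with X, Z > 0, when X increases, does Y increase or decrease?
Y increases

Taking the partial derivative:
∂Y/∂X = 56X^3

∂Y/∂X = 56X^3 > 0 (assuming positive values)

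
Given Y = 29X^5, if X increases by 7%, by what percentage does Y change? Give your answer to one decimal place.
40.3%

For Y = 29X^5:
If X → X(1 + 0.07)
Then Y → Y · (1 + 0.07)^5
     ≈ Y · 1.4026

Percentage change = ((1 + 0.07)^5 − 1) × 100% ≈ 40.3%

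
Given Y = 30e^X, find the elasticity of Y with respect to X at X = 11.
Elasticity = 11

Elasticity = (dY/dX) · (X/Y)

dY/dX = 30·e^X
At X = 11: dY/dX = 30·e^11, Y = 30·e^11

Elasticity = (30·e^11) · (11 / (30·e^11)) = 11

Interpretation: for a small percentage change in X, the percentage change in Y is approximately 11.00 times as large.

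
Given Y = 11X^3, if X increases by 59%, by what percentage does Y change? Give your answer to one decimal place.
302.0%

For Y = 11X^3:
If X → X(1 + 0.59)
Then Y → Y · (1 + 0.59)^3
     ≈ Y · 4.0197

Percentage change = ((1 + 0.59)^3 − 1) × 100% ≈ 302.0%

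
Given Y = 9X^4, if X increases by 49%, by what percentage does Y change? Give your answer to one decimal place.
392.9%

For Y = 9X^4:
If X → X(1 + 0.49)
Then Y → Y · (1 + 0.49)^4
     ≈ Y · 4.9288

Percentage change = ((1 + 0.49)^4 − 1) × 100% ≈ 392.9%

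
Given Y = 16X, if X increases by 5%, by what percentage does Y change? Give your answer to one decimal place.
5.0%

For Y = 16X:
If X → X(1 + 0.05)
Then Y → Y · (1 + 0.05)^1
     = Y · 1.0500

Percentage change = ((1 + 0.05)^1 − 1) × 100% = 5.0%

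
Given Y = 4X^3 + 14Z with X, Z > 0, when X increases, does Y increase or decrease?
Y increases

Taking the partial derivative:
∂Y/∂X = 12X^2

∂Y/∂X = 12X^2 > 0 (assuming positive values)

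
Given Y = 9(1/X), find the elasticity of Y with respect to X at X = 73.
Elasticity = -1

Elasticity = (dY/dX) · (X/Y)

dY/dX = -9/X²
At X = 73: dY/dX = -9/5329, Y = 9/73

Elasticity = (-9/5329) · (73 / (9/73)) = -1

Interpretation: for a small percentage change in X, the percentage change in Y is approximately -1.00 times as large.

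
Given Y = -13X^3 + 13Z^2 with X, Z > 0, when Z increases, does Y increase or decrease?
Y increases

Taking the partial derivative:
∂Y/∂Z = 26Z

∂Y/∂Z = 26Z > 0 (assuming positive values)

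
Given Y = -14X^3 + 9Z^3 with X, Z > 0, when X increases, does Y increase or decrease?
Y decreases

Taking the partial derivative:
∂Y/∂X = -42X^2

∂Y/∂X = -42X^2 < 0 (assuming positive values)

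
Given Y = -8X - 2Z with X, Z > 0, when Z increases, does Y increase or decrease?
Y decreases

Taking the partial derivative:
∂Y/∂Z = -2

∂Y/∂Z = -2 < 0 (assuming positive values)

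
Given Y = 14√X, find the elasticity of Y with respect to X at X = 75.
Elasticity = 1/2

Elasticity = (dY/dX) · (X/Y)

dY/dX = 7/√X
At X = 75: dY/dX = 7·√3/15, Y = 70·√3

Elasticity = (7·√3/15) · (75 / (70·√3)) = 1/2

Interpretation: for a small percentage change in X, the percentage change in Y is approximately 0.50 times as large.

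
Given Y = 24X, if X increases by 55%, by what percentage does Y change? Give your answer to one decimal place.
55.0%

For Y = 24X:
If X → X(1 + 0.55)
Then Y → Y · (1 + 0.55)^1
     = Y · 1.5500

Percentage change = ((1 + 0.55)^1 − 1) × 100% = 55.0%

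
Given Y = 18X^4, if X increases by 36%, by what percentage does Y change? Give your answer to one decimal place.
242.1%

For Y = 18X^4:
If X → X(1 + 0.36)
Then Y → Y · (1 + 0.36)^4
     ≈ Y · 3.4210

Percentage change = ((1 + 0.36)^4 − 1) × 100% ≈ 242.1%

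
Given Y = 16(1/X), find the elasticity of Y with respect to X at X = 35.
Elasticity = -1

Elasticity = (dY/dX) · (X/Y)

dY/dX = -16/X²
At X = 35: dY/dX = -16/1225, Y = 16/35

Elasticity = (-16/1225) · (35 / (16/35)) = -1

Interpretation: for a small percentage change in X, the percentage change in Y is approximately -1.00 times as large.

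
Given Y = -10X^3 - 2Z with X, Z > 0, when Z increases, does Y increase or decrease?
Y decreases

Taking the partial derivative:
∂Y/∂Z = -2

∂Y/∂Z = -2 < 0 (assuming positive values)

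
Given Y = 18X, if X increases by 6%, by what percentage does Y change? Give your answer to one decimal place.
6.0%

For Y = 18X:
If X → X(1 + 0.06)
Then Y → Y · (1 + 0.06)^1
     = Y · 1.0600

Percentage change = ((1 + 0.06)^1 − 1) × 100% = 6.0%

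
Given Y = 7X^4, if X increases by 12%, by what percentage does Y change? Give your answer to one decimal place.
57.4%

For Y = 7X^4:
If X → X(1 + 0.12)
Then Y → Y · (1 + 0.12)^4
     ≈ Y · 1.5735

Percentage change = ((1 + 0.12)^4 − 1) × 100% ≈ 57.4%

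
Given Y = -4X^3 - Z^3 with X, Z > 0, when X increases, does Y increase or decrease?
Y decreases

Taking the partial derivative:
∂Y/∂X = -12X^2

∂Y/∂X = -12X^2 < 0 (assuming positive values)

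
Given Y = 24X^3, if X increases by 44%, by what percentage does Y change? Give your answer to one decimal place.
198.6%

For Y = 24X^3:
If X → X(1 + 0.44)
Then Y → Y · (1 + 0.44)^3
     ≈ Y · 2.9860

Percentage change = ((1 + 0.44)^3 − 1) × 100% ≈ 198.6%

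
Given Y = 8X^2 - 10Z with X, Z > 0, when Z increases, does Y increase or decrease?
Y decreases

Taking the partial derivative:
∂Y/∂Z = -10

∂Y/∂Z = -10 < 0 (assuming positive values)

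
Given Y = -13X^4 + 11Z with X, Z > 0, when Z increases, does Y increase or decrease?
Y increases

Taking the partial derivative:
∂Y/∂Z = 11

∂Y/∂Z = 11 > 0 (assuming positive values)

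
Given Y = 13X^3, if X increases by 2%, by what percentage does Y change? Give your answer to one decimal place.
6.1%

For Y = 13X^3:
If X → X(1 + 0.02)
Then Y → Y · (1 + 0.02)^3
     ≈ Y · 1.0612

Percentage change = ((1 + 0.02)^3 − 1) × 100% ≈ 6.1%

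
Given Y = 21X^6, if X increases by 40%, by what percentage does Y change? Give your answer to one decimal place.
653.0%

For Y = 21X^6:
If X → X(1 + 0.4)
Then Y → Y · (1 + 0.4)^6
     ≈ Y · 7.5295

Percentage change = ((1 + 0.4)^6 − 1) × 100% ≈ 653.0%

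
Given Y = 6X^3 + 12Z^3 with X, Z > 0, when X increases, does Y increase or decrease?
Y increases

Taking the partial derivative:
∂Y/∂X = 18X^2

∂Y/∂X = 18X^2 > 0 (assuming positive values)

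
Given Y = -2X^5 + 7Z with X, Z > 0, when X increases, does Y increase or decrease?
Y decreases

Taking the partial derivative:
∂Y/∂X = -10X^4

∂Y/∂X = -10X^4 < 0 (assuming positive values)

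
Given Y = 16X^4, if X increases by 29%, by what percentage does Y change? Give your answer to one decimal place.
176.9%

For Y = 16X^4:
If X → X(1 + 0.29)
Then Y → Y · (1 + 0.29)^4
     ≈ Y · 2.7692

Percentage change = ((1 + 0.29)^4 − 1) × 100% ≈ 176.9%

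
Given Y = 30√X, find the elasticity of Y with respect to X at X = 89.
Elasticity = 1/2

Elasticity = (dY/dX) · (X/Y)

dY/dX = 15/√X
At X = 89: dY/dX = 15·√89/89, Y = 30·√89

Elasticity = (15·√89/89) · (89 / (30·√89)) = 1/2

Interpretation: for a small percentage change in X, the percentage change in Y is approximately 0.50 times as large.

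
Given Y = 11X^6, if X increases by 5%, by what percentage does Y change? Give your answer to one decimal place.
34.0%

For Y = 11X^6:
If X → X(1 + 0.05)
Then Y → Y · (1 + 0.05)^6
     ≈ Y · 1.3401

Percentage change = ((1 + 0.05)^6 − 1) × 100% ≈ 34.0%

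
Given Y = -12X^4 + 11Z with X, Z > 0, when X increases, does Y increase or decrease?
Y decreases

Taking the partial derivative:
∂Y/∂X = -48X^3

∂Y/∂X = -48X^3 < 0 (assuming positive values)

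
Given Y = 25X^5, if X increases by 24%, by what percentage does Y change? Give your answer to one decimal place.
193.2%

For Y = 25X^5:
If X → X(1 + 0.24)
Then Y → Y · (1 + 0.24)^5
     ≈ Y · 2.9316

Percentage change = ((1 + 0.24)^5 − 1) × 100% ≈ 193.2%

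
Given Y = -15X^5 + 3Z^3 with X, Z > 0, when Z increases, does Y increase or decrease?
Y increases

Taking the partial derivative:
∂Y/∂Z = 9Z^2

∂Y/∂Z = 9Z^2 > 0 (assuming positive values)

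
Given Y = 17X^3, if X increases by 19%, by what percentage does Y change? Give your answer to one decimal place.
68.5%

For Y = 17X^3:
If X → X(1 + 0.19)
Then Y → Y · (1 + 0.19)^3
     ≈ Y · 1.6852

Percentage change = ((1 + 0.19)^3 − 1) × 100% ≈ 68.5%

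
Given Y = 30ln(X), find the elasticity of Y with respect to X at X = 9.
Elasticity = 1/ln(9) ≈ 0.4551

Elasticity = (dY/dX) · (X/Y)

dY/dX = 30/X
At X = 9: dY/dX = 10/3, Y = 30·ln(9)

Elasticity = (10/3) · (9 / (30·ln(9))) = 1/ln(9) ≈ 0.4551

Interpretation: for a small percentage change in X, the percentage change in Y is approximately 0.46 times as large.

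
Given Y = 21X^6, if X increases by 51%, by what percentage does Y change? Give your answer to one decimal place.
1085.4%

For Y = 21X^6:
If X → X(1 + 0.51)
Then Y → Y · (1 + 0.51)^6
     ≈ Y · 11.8539

Percentage change = ((1 + 0.51)^6 − 1) × 100% ≈ 1085.4%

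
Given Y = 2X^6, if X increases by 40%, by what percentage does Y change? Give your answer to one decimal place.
653.0%

For Y = 2X^6:
If X → X(1 + 0.4)
Then Y → Y · (1 + 0.4)^6
     ≈ Y · 7.5295

Percentage change = ((1 + 0.4)^6 − 1) × 100% ≈ 653.0%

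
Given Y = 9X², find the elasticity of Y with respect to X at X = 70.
Elasticity = 2

Elasticity = (dY/dX) · (X/Y)

dY/dX = 18·X
At X = 70: dY/dX = 1260, Y = 44100

Elasticity = 1260 · (70 / 44100) = 2

Interpretation: for a small percentage change in X, the percentage change in Y is approximately 2.00 times as large.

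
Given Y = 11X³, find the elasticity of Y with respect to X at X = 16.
Elasticity = 3

Elasticity = (dY/dX) · (X/Y)

dY/dX = 33·X²
At X = 16: dY/dX = 8448, Y = 45056

Elasticity = 8448 · (16 / 45056) = 3

Interpretation: for a small percentage change in X, the percentage change in Y is approximately 3.00 times as large.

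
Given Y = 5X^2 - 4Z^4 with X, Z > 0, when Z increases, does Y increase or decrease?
Y decreases

Taking the partial derivative:
∂Y/∂Z = -16Z^3

∂Y/∂Z = -16Z^3 < 0 (assuming positive values)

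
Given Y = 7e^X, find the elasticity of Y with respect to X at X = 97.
Elasticity = 97

Elasticity = (dY/dX) · (X/Y)

dY/dX = 7·e^X
At X = 97: dY/dX = 7·e^97, Y = 7·e^97

Elasticity = (7·e^97) · (97 / (7·e^97)) = 97

Interpretation: for a small percentage change in X, the percentage change in Y is approximately 97.00 times as large.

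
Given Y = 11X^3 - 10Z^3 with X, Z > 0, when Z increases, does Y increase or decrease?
Y decreases

Taking the partial derivative:
∂Y/∂Z = -30Z^2

∂Y/∂Z = -30Z^2 < 0 (assuming positive values)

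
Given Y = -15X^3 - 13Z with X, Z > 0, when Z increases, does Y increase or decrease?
Y decreases

Taking the partial derivative:
∂Y/∂Z = -13

∂Y/∂Z = -13 < 0 (assuming positive values)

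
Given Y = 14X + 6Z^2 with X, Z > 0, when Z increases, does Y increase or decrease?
Y increases

Taking the partial derivative:
∂Y/∂Z = 12Z

∂Y/∂Z = 12Z > 0 (assuming positive values)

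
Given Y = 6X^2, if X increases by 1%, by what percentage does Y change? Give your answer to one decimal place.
2.0%

For Y = 6X^2:
If X → X(1 + 0.01)
Then Y → Y · (1 + 0.01)^2
     = Y · 1.0201

Percentage change = ((1 + 0.01)^2 − 1) × 100% ≈ 2.0%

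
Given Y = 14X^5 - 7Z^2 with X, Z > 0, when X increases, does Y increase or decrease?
Y increases

Taking the partial derivative:
∂Y/∂X = 70X^4

∂Y/∂X = 70X^4 > 0 (assuming positive values)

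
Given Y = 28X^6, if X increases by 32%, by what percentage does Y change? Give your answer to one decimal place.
429.0%

For Y = 28X^6:
If X → X(1 + 0.32)
Then Y → Y · (1 + 0.32)^6
     ≈ Y · 5.2899

Percentage change = ((1 + 0.32)^6 − 1) × 100% ≈ 429.0%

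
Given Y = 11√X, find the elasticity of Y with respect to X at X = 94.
Elasticity = 1/2

Elasticity = (dY/dX) · (X/Y)

dY/dX = 11/(2·√X)
At X = 94: dY/dX = 11·√94/188, Y = 11·√94

Elasticity = (11·√94/188) · (94 / (11·√94)) = 1/2

Interpretation: for a small percentage change in X, the percentage change in Y is approximately 0.50 times as large.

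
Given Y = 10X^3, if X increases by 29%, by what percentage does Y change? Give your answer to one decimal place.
114.7%

For Y = 10X^3:
If X → X(1 + 0.29)
Then Y → Y · (1 + 0.29)^3
     ≈ Y · 2.1467

Percentage change = ((1 + 0.29)^3 − 1) × 100% ≈ 114.7%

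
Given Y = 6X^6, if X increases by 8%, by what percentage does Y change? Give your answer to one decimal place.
58.7%

For Y = 6X^6:
If X → X(1 + 0.08)
Then Y → Y · (1 + 0.08)^6
     ≈ Y · 1.5869

Percentage change = ((1 + 0.08)^6 − 1) × 100% ≈ 58.7%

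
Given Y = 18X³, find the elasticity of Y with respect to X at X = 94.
Elasticity = 3

Elasticity = (dY/dX) · (X/Y)

dY/dX = 54·X²
At X = 94: dY/dX = 477144, Y = 14950512

Elasticity = 477144 · (94 / 14950512) = 3

Interpretation: for a small percentage change in X, the percentage change in Y is approximately 3.00 times as large.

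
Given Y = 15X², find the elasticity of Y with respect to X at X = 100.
Elasticity = 2

Elasticity = (dY/dX) · (X/Y)

dY/dX = 30·X
At X = 100: dY/dX = 3000, Y = 150000

Elasticity = 3000 · (100 / 150000) = 2

Interpretation: for a small percentage change in X, the percentage change in Y is approximately 2.00 times as large.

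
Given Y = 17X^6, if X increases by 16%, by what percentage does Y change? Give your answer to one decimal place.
143.6%

For Y = 17X^6:
If X → X(1 + 0.16)
Then Y → Y · (1 + 0.16)^6
     ≈ Y · 2.4364

Percentage change = ((1 + 0.16)^6 − 1) × 100% ≈ 143.6%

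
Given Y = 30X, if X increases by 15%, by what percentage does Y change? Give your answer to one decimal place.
15.0%

For Y = 30X:
If X → X(1 + 0.15)
Then Y → Y · (1 + 0.15)^1
     = Y · 1.1500

Percentage change = ((1 + 0.15)^1 − 1) × 100% = 15.0%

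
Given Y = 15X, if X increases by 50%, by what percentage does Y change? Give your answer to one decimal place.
50.0%

For Y = 15X:
If X → X(1 + 0.5)
Then Y → Y · (1 + 0.5)^1
     = Y · 1.5000

Percentage change = ((1 + 0.5)^1 − 1) × 100% = 50.0%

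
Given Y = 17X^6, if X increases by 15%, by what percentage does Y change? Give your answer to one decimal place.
131.3%

For Y = 17X^6:
If X → X(1 + 0.15)
Then Y → Y · (1 + 0.15)^6
     ≈ Y · 2.3131

Percentage change = ((1 + 0.15)^6 − 1) × 100% ≈ 131.3%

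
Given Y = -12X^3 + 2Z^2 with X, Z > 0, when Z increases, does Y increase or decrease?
Y increases

Taking the partial derivative:
∂Y/∂Z = 4Z

∂Y/∂Z = 4Z > 0 (assuming positive values)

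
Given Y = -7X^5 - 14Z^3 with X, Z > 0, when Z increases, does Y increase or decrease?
Y decreases

Taking the partial derivative:
∂Y/∂Z = -42Z^2

∂Y/∂Z = -42Z^2 < 0 (assuming positive values)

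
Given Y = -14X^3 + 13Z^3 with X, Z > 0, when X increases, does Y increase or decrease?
Y decreases

Taking the partial derivative:
∂Y/∂X = -42X^2

∂Y/∂X = -42X^2 < 0 (assuming positive values)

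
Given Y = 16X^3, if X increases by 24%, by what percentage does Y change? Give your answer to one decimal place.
90.7%

For Y = 16X^3:
If X → X(1 + 0.24)
Then Y → Y · (1 + 0.24)^3
     ≈ Y · 1.9066

Percentage change = ((1 + 0.24)^3 − 1) × 100% ≈ 90.7%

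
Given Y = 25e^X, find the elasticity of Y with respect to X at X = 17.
Elasticity = 17

Elasticity = (dY/dX) · (X/Y)

dY/dX = 25·e^X
At X = 17: dY/dX = 25·e^17, Y = 25·e^17

Elasticity = (25·e^17) · (17 / (25·e^17)) = 17

Interpretation: for a small percentage change in X, the percentage change in Y is approximately 17.00 times as large.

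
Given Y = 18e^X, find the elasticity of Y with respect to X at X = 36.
Elasticity = 36

Elasticity = (dY/dX) · (X/Y)

dY/dX = 18·e^X
At X = 36: dY/dX = 18·e^36, Y = 18·e^36

Elasticity = (18·e^36) · (36 / (18·e^36)) = 36

Interpretation: for a small percentage change in X, the percentage change in Y is approximately 36.00 times as large.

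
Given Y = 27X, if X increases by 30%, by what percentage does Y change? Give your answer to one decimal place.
30.0%

For Y = 27X:
If X → X(1 + 0.3)
Then Y → Y · (1 + 0.3)^1
     = Y · 1.3000

Percentage change = ((1 + 0.3)^1 − 1) × 100% = 30.0%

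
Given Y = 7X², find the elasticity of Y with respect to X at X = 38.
Elasticity = 2

Elasticity = (dY/dX) · (X/Y)

dY/dX = 14·X
At X = 38: dY/dX = 532, Y = 10108

Elasticity = 532 · (38 / 10108) = 2

Interpretation: for a small percentage change in X, the percentage change in Y is approximately 2.00 times as large.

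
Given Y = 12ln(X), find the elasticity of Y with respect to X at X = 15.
Elasticity = 1/ln(15) ≈ 0.3693

Elasticity = (dY/dX) · (X/Y)

dY/dX = 12/X
At X = 15: dY/dX = 4/5, Y = 12·ln(15)

Elasticity = (4/5) · (15 / (12·ln(15))) = 1/ln(15) ≈ 0.3693

Interpretation: for a small percentage change in X, the percentage change in Y is approximately 0.37 times as large.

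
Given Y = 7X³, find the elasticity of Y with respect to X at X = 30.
Elasticity = 3

Elasticity = (dY/dX) · (X/Y)

dY/dX = 21·X²
At X = 30: dY/dX = 18900, Y = 189000

Elasticity = 18900 · (30 / 189000) = 3

Interpretation: for a small percentage change in X, the percentage change in Y is approximately 3.00 times as large.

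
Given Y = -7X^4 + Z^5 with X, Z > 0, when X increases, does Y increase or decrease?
Y decreases

Taking the partial derivative:
∂Y/∂X = -28X^3

∂Y/∂X = -28X^3 < 0 (assuming positive values)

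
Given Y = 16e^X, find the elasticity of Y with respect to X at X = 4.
Elasticity = 4

Elasticity = (dY/dX) · (X/Y)

dY/dX = 16·e^X
At X = 4: dY/dX = 16·e^4, Y = 16·e^4

Elasticity = (16·e^4) · (4 / (16·e^4)) = 4

Interpretation: for a small percentage change in X, the percentage change in Y is approximately 4.00 times as large.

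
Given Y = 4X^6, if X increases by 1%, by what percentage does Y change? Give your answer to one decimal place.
6.2%

For Y = 4X^6:
If X → X(1 + 0.01)
Then Y → Y · (1 + 0.01)^6
     ≈ Y · 1.0615

Percentage change = ((1 + 0.01)^6 − 1) × 100% ≈ 6.2%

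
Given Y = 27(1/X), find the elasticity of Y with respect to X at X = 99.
Elasticity = -1

Elasticity = (dY/dX) · (X/Y)

dY/dX = -27/X²
At X = 99: dY/dX = -1/363, Y = 3/11

Elasticity = (-1/363) · (99 / (3/11)) = -1

Interpretation: for a small percentage change in X, the percentage change in Y is approximately -1.00 times as large.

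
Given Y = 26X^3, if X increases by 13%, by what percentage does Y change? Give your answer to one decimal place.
44.3%

For Y = 26X^3:
If X → X(1 + 0.13)
Then Y → Y · (1 + 0.13)^3
     ≈ Y · 1.4429

Percentage change = ((1 + 0.13)^3 − 1) × 100% ≈ 44.3%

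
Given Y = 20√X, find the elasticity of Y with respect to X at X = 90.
Elasticity = 1/2

Elasticity = (dY/dX) · (X/Y)

dY/dX = 10/√X
At X = 90: dY/dX = √10/3, Y = 60·√10

Elasticity = (√10/3) · (90 / (60·√10)) = 1/2

Interpretation: for a small percentage change in X, the percentage change in Y is approximately 0.50 times as large.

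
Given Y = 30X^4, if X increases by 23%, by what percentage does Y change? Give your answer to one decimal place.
128.9%

For Y = 30X^4:
If X → X(1 + 0.23)
Then Y → Y · (1 + 0.23)^4
     ≈ Y · 2.2889

Percentage change = ((1 + 0.23)^4 − 1) × 100% ≈ 128.9%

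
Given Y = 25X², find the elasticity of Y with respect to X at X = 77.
Elasticity = 2

Elasticity = (dY/dX) · (X/Y)

dY/dX = 50·X
At X = 77: dY/dX = 3850, Y = 148225

Elasticity = 3850 · (77 / 148225) = 2

Interpretation: for a small percentage change in X, the percentage change in Y is approximately 2.00 times as large.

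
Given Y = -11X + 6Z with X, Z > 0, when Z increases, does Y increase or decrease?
Y increases

Taking the partial derivative:
∂Y/∂Z = 6

∂Y/∂Z = 6 > 0 (assuming positive values)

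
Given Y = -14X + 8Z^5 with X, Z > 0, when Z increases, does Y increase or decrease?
Y increases

Taking the partial derivative:
∂Y/∂Z = 40Z^4

∂Y/∂Z = 40Z^4 > 0 (assuming positive values)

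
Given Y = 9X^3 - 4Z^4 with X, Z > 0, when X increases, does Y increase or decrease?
Y increases

Taking the partial derivative:
∂Y/∂X = 27X^2

∂Y/∂X = 27X^2 > 0 (assuming positive values)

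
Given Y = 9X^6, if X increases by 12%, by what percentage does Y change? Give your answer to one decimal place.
97.4%

For Y = 9X^6:
If X → X(1 + 0.12)
Then Y → Y · (1 + 0.12)^6
     ≈ Y · 1.9738

Percentage change = ((1 + 0.12)^6 − 1) × 100% ≈ 97.4%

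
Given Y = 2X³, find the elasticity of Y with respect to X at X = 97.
Elasticity = 3

Elasticity = (dY/dX) · (X/Y)

dY/dX = 6·X²
At X = 97: dY/dX = 56454, Y = 1825346

Elasticity = 56454 · (97 / 1825346) = 3

Interpretation: for a small percentage change in X, the percentage change in Y is approximately 3.00 times as large.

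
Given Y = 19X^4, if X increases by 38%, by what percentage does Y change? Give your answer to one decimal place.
262.7%

For Y = 19X^4:
If X → X(1 + 0.38)
Then Y → Y · (1 + 0.38)^4
     ≈ Y · 3.6267

Percentage change = ((1 + 0.38)^4 − 1) × 100% ≈ 262.7%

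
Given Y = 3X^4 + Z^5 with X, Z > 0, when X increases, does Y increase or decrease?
Y increases

Taking the partial derivative:
∂Y/∂X = 12X^3

∂Y/∂X = 12X^3 > 0 (assuming positive values)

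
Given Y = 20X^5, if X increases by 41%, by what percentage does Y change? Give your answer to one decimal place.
457.3%

For Y = 20X^5:
If X → X(1 + 0.41)
Then Y → Y · (1 + 0.41)^5
     ≈ Y · 5.5731

Percentage change = ((1 + 0.41)^5 − 1) × 100% ≈ 457.3%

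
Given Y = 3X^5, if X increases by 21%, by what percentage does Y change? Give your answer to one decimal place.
159.4%

For Y = 3X^5:
If X → X(1 + 0.21)
Then Y → Y · (1 + 0.21)^5
     ≈ Y · 2.5937

Percentage change = ((1 + 0.21)^5 − 1) × 100% ≈ 159.4%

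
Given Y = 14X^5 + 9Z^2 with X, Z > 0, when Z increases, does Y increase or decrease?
Y increases

Taking the partial derivative:
∂Y/∂Z = 18Z

∂Y/∂Z = 18Z > 0 (assuming positive values)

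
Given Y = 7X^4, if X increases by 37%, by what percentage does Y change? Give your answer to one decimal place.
252.3%

For Y = 7X^4:
If X → X(1 + 0.37)
Then Y → Y · (1 + 0.37)^4
     ≈ Y · 3.5228

Percentage change = ((1 + 0.37)^4 − 1) × 100% ≈ 252.3%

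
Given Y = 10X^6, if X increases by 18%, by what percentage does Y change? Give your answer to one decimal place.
170.0%

For Y = 10X^6:
If X → X(1 + 0.18)
Then Y → Y · (1 + 0.18)^6
     ≈ Y · 2.6996

Percentage change = ((1 + 0.18)^6 − 1) × 100% ≈ 170.0%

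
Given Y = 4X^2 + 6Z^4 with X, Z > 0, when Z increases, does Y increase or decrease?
Y increases

Taking the partial derivative:
∂Y/∂Z = 24Z^3

∂Y/∂Z = 24Z^3 > 0 (assuming positive values)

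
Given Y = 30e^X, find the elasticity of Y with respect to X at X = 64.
Elasticity = 64

Elasticity = (dY/dX) · (X/Y)

dY/dX = 30·e^X
At X = 64: dY/dX = 30·e^64, Y = 30·e^64

Elasticity = (30·e^64) · (64 / (30·e^64)) = 64

Interpretation: for a small percentage change in X, the percentage change in Y is approximately 64.00 times as large.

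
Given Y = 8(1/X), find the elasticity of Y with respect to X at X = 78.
Elasticity = -1

Elasticity = (dY/dX) · (X/Y)

dY/dX = -8/X²
At X = 78: dY/dX = -2/1521, Y = 4/39

Elasticity = (-2/1521) · (78 / (4/39)) = -1

Interpretation: for a small percentage change in X, the percentage change in Y is approximately -1.00 times as large.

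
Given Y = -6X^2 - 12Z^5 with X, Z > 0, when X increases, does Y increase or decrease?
Y decreases

Taking the partial derivative:
∂Y/∂X = -12X

∂Y/∂X = -12X < 0 (assuming positive values)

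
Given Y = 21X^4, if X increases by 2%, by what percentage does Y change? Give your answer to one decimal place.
8.2%

For Y = 21X^4:
If X → X(1 + 0.02)
Then Y → Y · (1 + 0.02)^4
     ≈ Y · 1.0824

Percentage change = ((1 + 0.02)^4 − 1) × 100% ≈ 8.2%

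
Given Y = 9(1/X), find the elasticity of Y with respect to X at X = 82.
Elasticity = -1

Elasticity = (dY/dX) · (X/Y)

dY/dX = -9/X²
At X = 82: dY/dX = -9/6724, Y = 9/82

Elasticity = (-9/6724) · (82 / (9/82)) = -1

Interpretation: for a small percentage change in X, the percentage change in Y is approximately -1.00 times as large.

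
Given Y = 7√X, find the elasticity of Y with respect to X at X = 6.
Elasticity = 1/2

Elasticity = (dY/dX) · (X/Y)

dY/dX = 7/(2·√X)
At X = 6: dY/dX = 7·√6/12, Y = 7·√6

Elasticity = (7·√6/12) · (6 / (7·√6)) = 1/2

Interpretation: for a small percentage change in X, the percentage change in Y is approximately 0.50 times as large.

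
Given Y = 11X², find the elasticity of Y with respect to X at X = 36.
Elasticity = 2

Elasticity = (dY/dX) · (X/Y)

dY/dX = 22·X
At X = 36: dY/dX = 792, Y = 14256

Elasticity = 792 · (36 / 14256) = 2

Interpretation: for a small percentage change in X, the percentage change in Y is approximately 2.00 times as large.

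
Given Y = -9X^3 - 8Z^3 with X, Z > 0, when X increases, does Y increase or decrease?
Y decreases

Taking the partial derivative:
∂Y/∂X = -27X^2

∂Y/∂X = -27X^2 < 0 (assuming positive values)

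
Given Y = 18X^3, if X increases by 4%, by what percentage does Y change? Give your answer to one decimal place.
12.5%

For Y = 18X^3:
If X → X(1 + 0.04)
Then Y → Y · (1 + 0.04)^3
     ≈ Y · 1.1249

Percentage change = ((1 + 0.04)^3 − 1) × 100% ≈ 12.5%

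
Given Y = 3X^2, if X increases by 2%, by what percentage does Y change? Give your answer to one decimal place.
4.0%

For Y = 3X^2:
If X → X(1 + 0.02)
Then Y → Y · (1 + 0.02)^2
     = Y · 1.0404

Percentage change = ((1 + 0.02)^2 − 1) × 100% ≈ 4.0%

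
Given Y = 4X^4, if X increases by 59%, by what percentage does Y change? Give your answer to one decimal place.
539.1%

For Y = 4X^4:
If X → X(1 + 0.59)
Then Y → Y · (1 + 0.59)^4
     ≈ Y · 6.3913

Percentage change = ((1 + 0.59)^4 − 1) × 100% ≈ 539.1%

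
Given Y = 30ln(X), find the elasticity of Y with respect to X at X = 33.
Elasticity = 1/ln(33) ≈ 0.2860

Elasticity = (dY/dX) · (X/Y)

dY/dX = 30/X
At X = 33: dY/dX = 10/11, Y = 30·ln(33)

Elasticity = (10/11) · (33 / (30·ln(33))) = 1/ln(33) ≈ 0.2860

Interpretation: for a small percentage change in X, the percentage change in Y is approximately 0.29 times as large.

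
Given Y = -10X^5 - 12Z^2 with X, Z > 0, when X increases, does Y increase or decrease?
Y decreases

Taking the partial derivative:
∂Y/∂X = -50X^4

∂Y/∂X = -50X^4 < 0 (assuming positive values)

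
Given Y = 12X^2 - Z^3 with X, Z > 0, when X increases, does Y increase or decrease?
Y increases

Taking the partial derivative:
∂Y/∂X = 24X

∂Y/∂X = 24X > 0 (assuming positive values)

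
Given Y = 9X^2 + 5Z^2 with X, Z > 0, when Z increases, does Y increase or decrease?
Y increases

Taking the partial derivative:
∂Y/∂Z = 10Z

∂Y/∂Z = 10Z > 0 (assuming positive values)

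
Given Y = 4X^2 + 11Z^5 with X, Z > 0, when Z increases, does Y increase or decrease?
Y increases

Taking the partial derivative:
∂Y/∂Z = 55Z^4

∂Y/∂Z = 55Z^4 > 0 (assuming positive values)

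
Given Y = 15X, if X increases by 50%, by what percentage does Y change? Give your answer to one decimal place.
50.0%

For Y = 15X:
If X → X(1 + 0.5)
Then Y → Y · (1 + 0.5)^1
     = Y · 1.5000

Percentage change = ((1 + 0.5)^1 − 1) × 100% = 50.0%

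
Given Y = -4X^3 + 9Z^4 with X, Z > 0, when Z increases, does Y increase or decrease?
Y increases

Taking the partial derivative:
∂Y/∂Z = 36Z^3

∂Y/∂Z = 36Z^3 > 0 (assuming positive values)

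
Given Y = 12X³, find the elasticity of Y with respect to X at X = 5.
Elasticity = 3

Elasticity = (dY/dX) · (X/Y)

dY/dX = 36·X²
At X = 5: dY/dX = 900, Y = 1500

Elasticity = 900 · (5 / 1500) = 3

Interpretation: for a small percentage change in X, the percentage change in Y is approximately 3.00 times as large.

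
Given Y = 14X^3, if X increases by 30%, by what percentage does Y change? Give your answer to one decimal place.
119.7%

For Y = 14X^3:
If X → X(1 + 0.3)
Then Y → Y · (1 + 0.3)^3
     = Y · 2.1970

Percentage change = ((1 + 0.3)^3 − 1) × 100% = 119.7%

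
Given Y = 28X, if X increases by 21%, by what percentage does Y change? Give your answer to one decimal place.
21.0%

For Y = 28X:
If X → X(1 + 0.21)
Then Y → Y · (1 + 0.21)^1
     = Y · 1.2100

Percentage change = ((1 + 0.21)^1 − 1) × 100% = 21.0%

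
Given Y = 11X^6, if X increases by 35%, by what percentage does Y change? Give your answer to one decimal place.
505.3%

For Y = 11X^6:
If X → X(1 + 0.35)
Then Y → Y · (1 + 0.35)^6
     ≈ Y · 6.0534

Percentage change = ((1 + 0.35)^6 − 1) × 100% ≈ 505.3%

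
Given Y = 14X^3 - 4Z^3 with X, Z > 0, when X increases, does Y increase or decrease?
Y increases

Taking the partial derivative:
∂Y/∂X = 42X^2

∂Y/∂X = 42X^2 > 0 (assuming positive values)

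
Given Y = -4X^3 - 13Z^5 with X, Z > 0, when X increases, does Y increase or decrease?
Y decreases

Taking the partial derivative:
∂Y/∂X = -12X^2

∂Y/∂X = -12X^2 < 0 (assuming positive values)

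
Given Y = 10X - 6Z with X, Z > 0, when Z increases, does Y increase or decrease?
Y decreases

Taking the partial derivative:
∂Y/∂Z = -6

∂Y/∂Z = -6 < 0 (assuming positive values)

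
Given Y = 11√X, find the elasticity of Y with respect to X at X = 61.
Elasticity = 1/2

Elasticity = (dY/dX) · (X/Y)

dY/dX = 11/(2·√X)
At X = 61: dY/dX = 11·√61/122, Y = 11·√61

Elasticity = (11·√61/122) · (61 / (11·√61)) = 1/2

Interpretation: for a small percentage change in X, the percentage change in Y is approximately 0.50 times as large.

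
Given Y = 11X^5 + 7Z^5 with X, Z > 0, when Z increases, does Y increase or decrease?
Y increases

Taking the partial derivative:
∂Y/∂Z = 35Z^4

∂Y/∂Z = 35Z^4 > 0 (assuming positive values)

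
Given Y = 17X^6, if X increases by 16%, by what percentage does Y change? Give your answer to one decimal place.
143.6%

For Y = 17X^6:
If X → X(1 + 0.16)
Then Y → Y · (1 + 0.16)^6
     ≈ Y · 2.4364

Percentage change = ((1 + 0.16)^6 − 1) × 100% ≈ 143.6%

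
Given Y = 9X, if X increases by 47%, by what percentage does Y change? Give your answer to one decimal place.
47.0%

For Y = 9X:
If X → X(1 + 0.47)
Then Y → Y · (1 + 0.47)^1
     = Y · 1.4700

Percentage change = ((1 + 0.47)^1 − 1) × 100% = 47.0%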